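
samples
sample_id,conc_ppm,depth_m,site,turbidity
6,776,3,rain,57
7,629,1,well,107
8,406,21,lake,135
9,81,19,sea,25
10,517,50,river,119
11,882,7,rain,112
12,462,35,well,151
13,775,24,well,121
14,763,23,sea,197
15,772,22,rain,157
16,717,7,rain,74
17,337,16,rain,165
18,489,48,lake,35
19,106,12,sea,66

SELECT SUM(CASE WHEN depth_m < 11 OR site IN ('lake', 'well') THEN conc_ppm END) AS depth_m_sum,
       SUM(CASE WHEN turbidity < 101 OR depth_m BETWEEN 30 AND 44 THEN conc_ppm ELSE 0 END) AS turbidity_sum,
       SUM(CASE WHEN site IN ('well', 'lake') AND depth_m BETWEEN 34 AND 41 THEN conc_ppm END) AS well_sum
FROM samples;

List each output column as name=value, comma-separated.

depth_m_sum=5136, turbidity_sum=2631, well_sum=462

[depth_m_sum: depth_m < 11 OR site IN ('lake', 'well')]
sample_id=6: ✓ → 776
sample_id=7: ✓ → 629
sample_id=8: ✓ → 406
sample_id=9: ✗
sample_id=10: ✗
sample_id=11: ✓ → 882
sample_id=12: ✓ → 462
sample_id=13: ✓ → 775
sample_id=14: ✗
sample_id=15: ✗
sample_id=16: ✓ → 717
sample_id=17: ✗
sample_id=18: ✓ → 489
sample_id=19: ✗
depth_m_sum = 776 + 629 + 406 + 882 + 462 + 775 + 717 + 489 = 5136
—
[turbidity_sum: turbidity < 101 OR depth_m BETWEEN 30 AND 44]
sample_id=6: ✓ → 776
sample_id=7: ✗
sample_id=8: ✗
sample_id=9: ✓ → 81
sample_id=10: ✗
sample_id=11: ✗
sample_id=12: ✓ → 462
sample_id=13: ✗
sample_id=14: ✗
sample_id=15: ✗
sample_id=16: ✓ → 717
sample_id=17: ✗
sample_id=18: ✓ → 489
sample_id=19: ✓ → 106
turbidity_sum = 776 + 81 + 462 + 717 + 489 + 106 = 2631
—
[well_sum: site IN ('well', 'lake') AND depth_m BETWEEN 34 AND 41]
sample_id=6: ✗
sample_id=7: ✗
sample_id=8: ✗
sample_id=9: ✗
sample_id=10: ✗
sample_id=11: ✗
sample_id=12: ✓ → 462
sample_id=13: ✗
sample_id=14: ✗
sample_id=15: ✗
sample_id=16: ✗
sample_id=17: ✗
sample_id=18: ✗
sample_id=19: ✗
well_sum = 462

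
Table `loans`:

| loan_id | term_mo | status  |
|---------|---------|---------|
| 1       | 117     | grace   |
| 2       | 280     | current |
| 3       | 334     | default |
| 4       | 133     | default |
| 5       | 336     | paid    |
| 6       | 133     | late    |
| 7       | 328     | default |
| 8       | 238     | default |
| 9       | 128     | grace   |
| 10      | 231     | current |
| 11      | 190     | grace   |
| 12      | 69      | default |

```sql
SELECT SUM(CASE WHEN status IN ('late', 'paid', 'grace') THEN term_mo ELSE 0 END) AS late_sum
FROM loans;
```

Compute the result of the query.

904

loan_id=1: ✓ → 117
loan_id=2: ✗
loan_id=3: ✗
loan_id=4: ✗
loan_id=5: ✓ → 336
loan_id=6: ✓ → 133
loan_id=7: ✗
loan_id=8: ✗
loan_id=9: ✓ → 128
loan_id=10: ✗
loan_id=11: ✓ → 190
loan_id=12: ✗
late_sum = 117 + 336 + 133 + 128 + 190 = 904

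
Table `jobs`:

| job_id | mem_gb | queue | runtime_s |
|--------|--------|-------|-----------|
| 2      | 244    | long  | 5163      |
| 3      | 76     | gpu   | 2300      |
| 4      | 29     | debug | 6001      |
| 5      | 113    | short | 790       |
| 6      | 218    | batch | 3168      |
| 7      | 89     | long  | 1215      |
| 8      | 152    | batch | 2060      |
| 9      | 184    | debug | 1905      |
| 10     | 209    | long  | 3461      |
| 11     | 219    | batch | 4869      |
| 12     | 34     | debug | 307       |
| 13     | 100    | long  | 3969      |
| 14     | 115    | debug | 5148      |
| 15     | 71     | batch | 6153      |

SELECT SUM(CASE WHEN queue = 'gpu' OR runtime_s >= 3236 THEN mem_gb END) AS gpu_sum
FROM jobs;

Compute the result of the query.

job_id=2: ✓ → 244
job_id=3: ✓ → 76
job_id=4: ✓ → 29
job_id=5: ✗
job_id=6: ✗
job_id=7: ✗
job_id=8: ✗
job_id=9: ✗
job_id=10: ✓ → 209
job_id=11: ✓ → 219
job_id=12: ✗
job_id=13: ✓ → 100
job_id=14: ✓ → 115
job_id=15: ✓ → 71
gpu_sum = 244 + 76 + 29 + 209 + 219 + 100 + 115 + 71 = 1063

1063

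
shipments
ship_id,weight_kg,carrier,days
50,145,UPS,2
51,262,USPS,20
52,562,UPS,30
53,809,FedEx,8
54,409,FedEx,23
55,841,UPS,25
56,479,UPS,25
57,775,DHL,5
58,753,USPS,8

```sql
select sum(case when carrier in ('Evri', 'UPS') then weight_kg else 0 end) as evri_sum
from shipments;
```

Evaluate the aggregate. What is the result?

ship_id=50: ✓ → 145
ship_id=51: ✗
ship_id=52: ✓ → 562
ship_id=53: ✗
ship_id=54: ✗
ship_id=55: ✓ → 841
ship_id=56: ✓ → 479
ship_id=57: ✗
ship_id=58: ✗
evri_sum = 145 + 562 + 841 + 479 = 2027

2027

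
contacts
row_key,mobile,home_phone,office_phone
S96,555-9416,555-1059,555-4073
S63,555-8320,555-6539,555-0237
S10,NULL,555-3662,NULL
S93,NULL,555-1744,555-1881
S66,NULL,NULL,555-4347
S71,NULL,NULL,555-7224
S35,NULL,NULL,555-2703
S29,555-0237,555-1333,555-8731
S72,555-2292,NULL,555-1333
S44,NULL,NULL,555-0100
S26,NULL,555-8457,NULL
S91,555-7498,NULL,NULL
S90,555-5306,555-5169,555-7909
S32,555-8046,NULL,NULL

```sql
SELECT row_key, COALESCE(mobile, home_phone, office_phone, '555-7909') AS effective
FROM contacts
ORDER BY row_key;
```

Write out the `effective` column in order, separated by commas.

row_key=S10: mobile=NULL, home_phone=555-3662 → 555-3662
row_key=S26: mobile=NULL, home_phone=555-8457 → 555-8457
row_key=S29: mobile=555-0237 → 555-0237
row_key=S32: mobile=555-8046 → 555-8046
row_key=S35: mobile=NULL, home_phone=NULL, office_phone=555-2703 → 555-2703
row_key=S44: mobile=NULL, home_phone=NULL, office_phone=555-0100 → 555-0100
row_key=S63: mobile=555-8320 → 555-8320
row_key=S66: mobile=NULL, home_phone=NULL, office_phone=555-4347 → 555-4347
row_key=S71: mobile=NULL, home_phone=NULL, office_phone=555-7224 → 555-7224
row_key=S72: mobile=555-2292 → 555-2292
row_key=S90: mobile=555-5306 → 555-5306
row_key=S91: mobile=555-7498 → 555-7498
row_key=S93: mobile=NULL, home_phone=555-1744 → 555-1744
row_key=S96: mobile=555-9416 → 555-9416

555-3662, 555-8457, 555-0237, 555-8046, 555-2703, 555-0100, 555-8320, 555-4347, 555-7224, 555-2292, 555-5306, 555-7498, 555-1744, 555-9416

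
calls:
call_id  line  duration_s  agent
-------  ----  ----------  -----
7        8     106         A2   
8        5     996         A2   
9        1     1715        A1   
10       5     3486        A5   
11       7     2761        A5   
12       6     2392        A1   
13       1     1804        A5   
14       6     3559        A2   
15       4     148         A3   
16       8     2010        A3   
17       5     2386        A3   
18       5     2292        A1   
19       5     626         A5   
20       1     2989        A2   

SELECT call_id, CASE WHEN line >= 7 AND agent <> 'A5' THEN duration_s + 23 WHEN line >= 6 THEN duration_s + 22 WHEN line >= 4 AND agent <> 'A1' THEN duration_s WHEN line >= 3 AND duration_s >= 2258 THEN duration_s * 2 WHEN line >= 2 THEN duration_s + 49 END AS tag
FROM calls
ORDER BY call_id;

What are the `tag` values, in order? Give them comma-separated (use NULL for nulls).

call_id=7: line >= 7 AND agent <> 'A5' → 129
call_id=8: line >= 4 AND agent <> 'A1' → 996
call_id=9: (no match → NULL) → NULL
call_id=10: line >= 4 AND agent <> 'A1' → 3486
call_id=11: line >= 6 → 2783
call_id=12: line >= 6 → 2414
call_id=13: (no match → NULL) → NULL
call_id=14: line >= 6 → 3581
call_id=15: line >= 4 AND agent <> 'A1' → 148
call_id=16: line >= 7 AND agent <> 'A5' → 2033
call_id=17: line >= 4 AND agent <> 'A1' → 2386
call_id=18: line >= 3 AND duration_s >= 2258 → 4584
call_id=19: line >= 4 AND agent <> 'A1' → 626
call_id=20: (no match → NULL) → NULL

129, 996, NULL, 3486, 2783, 2414, NULL, 3581, 148, 2033, 2386, 4584, 626, NULL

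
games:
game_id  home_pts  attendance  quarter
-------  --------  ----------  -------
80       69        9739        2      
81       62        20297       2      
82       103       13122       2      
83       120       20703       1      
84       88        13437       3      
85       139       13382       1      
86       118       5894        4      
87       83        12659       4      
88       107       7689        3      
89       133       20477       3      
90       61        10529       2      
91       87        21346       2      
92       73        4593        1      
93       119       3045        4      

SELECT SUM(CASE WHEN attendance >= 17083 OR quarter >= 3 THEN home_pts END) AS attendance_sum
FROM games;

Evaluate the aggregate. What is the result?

game_id=80: ✗
game_id=81: ✓ → 62
game_id=82: ✗
game_id=83: ✓ → 120
game_id=84: ✓ → 88
game_id=85: ✗
game_id=86: ✓ → 118
game_id=87: ✓ → 83
game_id=88: ✓ → 107
game_id=89: ✓ → 133
game_id=90: ✗
game_id=91: ✓ → 87
game_id=92: ✗
game_id=93: ✓ → 119
attendance_sum = 62 + 120 + 88 + 118 + 83 + 107 + 133 + 87 + 119 = 917

917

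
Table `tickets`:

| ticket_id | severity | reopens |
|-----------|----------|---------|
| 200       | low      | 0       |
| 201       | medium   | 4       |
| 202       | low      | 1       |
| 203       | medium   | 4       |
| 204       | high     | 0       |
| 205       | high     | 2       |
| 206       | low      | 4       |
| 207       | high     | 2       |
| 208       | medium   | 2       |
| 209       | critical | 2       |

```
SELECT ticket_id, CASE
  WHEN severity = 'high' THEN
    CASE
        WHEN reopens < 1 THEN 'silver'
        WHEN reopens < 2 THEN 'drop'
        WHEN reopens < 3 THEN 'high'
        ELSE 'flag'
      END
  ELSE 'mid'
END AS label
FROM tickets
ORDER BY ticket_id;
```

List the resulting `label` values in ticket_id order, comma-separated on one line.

mid, mid, mid, mid, silver, high, mid, high, mid, mid

ticket_id=200: severity='low' → outer ELSE → mid
ticket_id=201: severity='medium' → outer ELSE → mid
ticket_id=202: severity='low' → outer ELSE → mid
ticket_id=203: severity='medium' → outer ELSE → mid
ticket_id=204: severity='high' → inner[reopens < 1] → silver
ticket_id=205: severity='high' → inner[reopens < 3] → high
ticket_id=206: severity='low' → outer ELSE → mid
ticket_id=207: severity='high' → inner[reopens < 3] → high
ticket_id=208: severity='medium' → outer ELSE → mid
ticket_id=209: severity='critical' → outer ELSE → mid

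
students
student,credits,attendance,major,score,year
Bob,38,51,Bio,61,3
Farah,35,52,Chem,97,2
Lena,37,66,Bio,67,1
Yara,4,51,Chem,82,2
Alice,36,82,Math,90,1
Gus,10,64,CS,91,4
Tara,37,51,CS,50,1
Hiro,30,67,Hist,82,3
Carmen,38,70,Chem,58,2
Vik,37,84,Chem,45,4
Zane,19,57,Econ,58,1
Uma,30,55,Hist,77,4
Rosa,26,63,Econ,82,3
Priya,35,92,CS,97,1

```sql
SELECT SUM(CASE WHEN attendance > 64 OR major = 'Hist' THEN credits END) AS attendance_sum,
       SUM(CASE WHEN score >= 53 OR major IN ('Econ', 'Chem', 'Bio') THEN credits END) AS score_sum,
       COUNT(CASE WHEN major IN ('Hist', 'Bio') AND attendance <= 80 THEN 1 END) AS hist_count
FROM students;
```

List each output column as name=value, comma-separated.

[attendance_sum: attendance > 64 OR major = 'Hist']
student=Bob: ✗
student=Farah: ✗
student=Lena: ✓ → 37
student=Yara: ✗
student=Alice: ✓ → 36
student=Gus: ✗
student=Tara: ✗
student=Hiro: ✓ → 30
student=Carmen: ✓ → 38
student=Vik: ✓ → 37
student=Zane: ✗
student=Uma: ✓ → 30
student=Rosa: ✗
student=Priya: ✓ → 35
attendance_sum = 37 + 36 + 30 + 38 + 37 + 30 + 35 = 243
—
[score_sum: score >= 53 OR major IN ('Econ', 'Chem', 'Bio')]
student=Bob: ✓ → 38
student=Farah: ✓ → 35
student=Lena: ✓ → 37
student=Yara: ✓ → 4
student=Alice: ✓ → 36
student=Gus: ✓ → 10
student=Tara: ✗
student=Hiro: ✓ → 30
student=Carmen: ✓ → 38
student=Vik: ✓ → 37
student=Zane: ✓ → 19
student=Uma: ✓ → 30
student=Rosa: ✓ → 26
student=Priya: ✓ → 35
score_sum = 38 + 35 + 37 + 4 + 36 + 10 + 30 + 38 + 37 + 19 + 30 + 26 + 35 = 375
—
[hist_count: major IN ('Hist', 'Bio') AND attendance <= 80]
student=Bob: ✓ → 1
student=Farah: ✗
student=Lena: ✓ → 1
student=Yara: ✗
student=Alice: ✗
student=Gus: ✗
student=Tara: ✗
student=Hiro: ✓ → 1
student=Carmen: ✗
student=Vik: ✗
student=Zane: ✗
student=Uma: ✓ → 1
student=Rosa: ✗
student=Priya: ✗
hist_count = COUNT(1, 1, 1, 1) = 4

attendance_sum=243, score_sum=375, hist_count=4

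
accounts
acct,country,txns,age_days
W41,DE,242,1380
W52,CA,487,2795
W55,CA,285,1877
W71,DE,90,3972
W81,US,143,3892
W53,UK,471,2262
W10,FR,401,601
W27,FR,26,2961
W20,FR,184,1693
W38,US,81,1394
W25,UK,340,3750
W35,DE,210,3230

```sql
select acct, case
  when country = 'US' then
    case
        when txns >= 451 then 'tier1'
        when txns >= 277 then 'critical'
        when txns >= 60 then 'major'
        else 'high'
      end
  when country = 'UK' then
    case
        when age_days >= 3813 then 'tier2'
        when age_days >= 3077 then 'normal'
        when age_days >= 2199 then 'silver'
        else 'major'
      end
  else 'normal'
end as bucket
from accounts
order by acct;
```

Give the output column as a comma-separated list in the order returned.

acct=W10: country='FR' → outer ELSE → normal
acct=W20: country='FR' → outer ELSE → normal
acct=W25: country='UK' → inner[age_days >= 3077] → normal
acct=W27: country='FR' → outer ELSE → normal
acct=W35: country='DE' → outer ELSE → normal
acct=W38: country='US' → inner[txns >= 60] → major
acct=W41: country='DE' → outer ELSE → normal
acct=W52: country='CA' → outer ELSE → normal
acct=W53: country='UK' → inner[age_days >= 2199] → silver
acct=W55: country='CA' → outer ELSE → normal
acct=W71: country='DE' → outer ELSE → normal
acct=W81: country='US' → inner[txns >= 60] → major

normal, normal, normal, normal, normal, major, normal, normal, silver, normal, normal, major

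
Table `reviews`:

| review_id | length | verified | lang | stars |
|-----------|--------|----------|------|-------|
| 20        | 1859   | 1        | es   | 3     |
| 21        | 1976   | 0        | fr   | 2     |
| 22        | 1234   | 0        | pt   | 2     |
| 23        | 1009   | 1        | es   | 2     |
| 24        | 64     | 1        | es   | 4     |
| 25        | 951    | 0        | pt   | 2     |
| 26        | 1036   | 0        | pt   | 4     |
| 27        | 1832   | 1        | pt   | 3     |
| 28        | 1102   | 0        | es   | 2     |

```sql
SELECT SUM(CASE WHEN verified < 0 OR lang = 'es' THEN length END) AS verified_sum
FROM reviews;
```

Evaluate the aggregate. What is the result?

review_id=20: ✓ → 1859
review_id=21: ✗
review_id=22: ✗
review_id=23: ✓ → 1009
review_id=24: ✓ → 64
review_id=25: ✗
review_id=26: ✗
review_id=27: ✗
review_id=28: ✓ → 1102
verified_sum = 1859 + 1009 + 64 + 1102 = 4034

4034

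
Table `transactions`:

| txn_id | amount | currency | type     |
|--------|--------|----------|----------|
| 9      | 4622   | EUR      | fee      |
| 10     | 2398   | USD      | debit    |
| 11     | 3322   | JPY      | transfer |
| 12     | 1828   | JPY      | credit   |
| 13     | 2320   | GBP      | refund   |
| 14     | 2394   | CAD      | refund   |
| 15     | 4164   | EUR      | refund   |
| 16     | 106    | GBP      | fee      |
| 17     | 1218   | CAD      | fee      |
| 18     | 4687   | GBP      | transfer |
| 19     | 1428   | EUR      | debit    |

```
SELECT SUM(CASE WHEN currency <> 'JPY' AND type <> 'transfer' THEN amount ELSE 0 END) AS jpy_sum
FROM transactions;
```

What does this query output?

18650

txn_id=9: ✓ → 4622
txn_id=10: ✓ → 2398
txn_id=11: ✗
txn_id=12: ✗
txn_id=13: ✓ → 2320
txn_id=14: ✓ → 2394
txn_id=15: ✓ → 4164
txn_id=16: ✓ → 106
txn_id=17: ✓ → 1218
txn_id=18: ✗
txn_id=19: ✓ → 1428
jpy_sum = 4622 + 2398 + 2320 + 2394 + 4164 + 106 + 1218 + 1428 = 18650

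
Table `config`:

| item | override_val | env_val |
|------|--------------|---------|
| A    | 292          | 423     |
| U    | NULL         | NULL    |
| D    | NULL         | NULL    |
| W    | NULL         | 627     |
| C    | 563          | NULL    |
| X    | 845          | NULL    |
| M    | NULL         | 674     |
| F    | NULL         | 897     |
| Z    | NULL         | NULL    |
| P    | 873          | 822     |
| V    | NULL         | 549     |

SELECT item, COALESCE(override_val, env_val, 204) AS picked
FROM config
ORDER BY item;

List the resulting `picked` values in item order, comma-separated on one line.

item=A: override_val=292 → 292
item=C: override_val=563 → 563
item=D: override_val=NULL, env_val=NULL, → literal 204 → 204
item=F: override_val=NULL, env_val=897 → 897
item=M: override_val=NULL, env_val=674 → 674
item=P: override_val=873 → 873
item=U: override_val=NULL, env_val=NULL, → literal 204 → 204
item=V: override_val=NULL, env_val=549 → 549
item=W: override_val=NULL, env_val=627 → 627
item=X: override_val=845 → 845
item=Z: override_val=NULL, env_val=NULL, → literal 204 → 204

292, 563, 204, 897, 674, 873, 204, 549, 627, 845, 204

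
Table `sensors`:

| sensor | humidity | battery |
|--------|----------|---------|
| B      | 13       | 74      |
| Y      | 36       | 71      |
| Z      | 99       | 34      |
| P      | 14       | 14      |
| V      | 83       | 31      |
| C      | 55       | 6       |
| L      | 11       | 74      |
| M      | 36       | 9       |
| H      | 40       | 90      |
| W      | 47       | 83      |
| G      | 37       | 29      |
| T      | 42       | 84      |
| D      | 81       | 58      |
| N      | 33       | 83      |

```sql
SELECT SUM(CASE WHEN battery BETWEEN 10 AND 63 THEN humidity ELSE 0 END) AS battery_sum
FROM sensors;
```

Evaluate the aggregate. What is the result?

314

sensor=B: ✗
sensor=Y: ✗
sensor=Z: ✓ → 99
sensor=P: ✓ → 14
sensor=V: ✓ → 83
sensor=C: ✗
sensor=L: ✗
sensor=M: ✗
sensor=H: ✗
sensor=W: ✗
sensor=G: ✓ → 37
sensor=T: ✗
sensor=D: ✓ → 81
sensor=N: ✗
battery_sum = 99 + 14 + 83 + 37 + 81 = 314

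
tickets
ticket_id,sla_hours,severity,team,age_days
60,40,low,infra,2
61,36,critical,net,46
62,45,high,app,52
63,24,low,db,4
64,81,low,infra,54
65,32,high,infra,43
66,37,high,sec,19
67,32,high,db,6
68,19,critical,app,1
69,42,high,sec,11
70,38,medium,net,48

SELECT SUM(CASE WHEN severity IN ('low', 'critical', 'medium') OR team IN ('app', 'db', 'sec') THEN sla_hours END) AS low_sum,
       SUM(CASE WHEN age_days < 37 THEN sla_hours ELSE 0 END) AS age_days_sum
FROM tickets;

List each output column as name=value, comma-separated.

low_sum=394, age_days_sum=194

[low_sum: severity IN ('low', 'critical', 'medium') OR team IN ('app', 'db', 'sec')]
ticket_id=60: ✓ → 40
ticket_id=61: ✓ → 36
ticket_id=62: ✓ → 45
ticket_id=63: ✓ → 24
ticket_id=64: ✓ → 81
ticket_id=65: ✗
ticket_id=66: ✓ → 37
ticket_id=67: ✓ → 32
ticket_id=68: ✓ → 19
ticket_id=69: ✓ → 42
ticket_id=70: ✓ → 38
low_sum = 40 + 36 + 45 + 24 + 81 + 37 + 32 + 19 + 42 + 38 = 394
—
[age_days_sum: age_days < 37]
ticket_id=60: ✓ → 40
ticket_id=61: ✗
ticket_id=62: ✗
ticket_id=63: ✓ → 24
ticket_id=64: ✗
ticket_id=65: ✗
ticket_id=66: ✓ → 37
ticket_id=67: ✓ → 32
ticket_id=68: ✓ → 19
ticket_id=69: ✓ → 42
ticket_id=70: ✗
age_days_sum = 40 + 24 + 37 + 32 + 19 + 42 = 194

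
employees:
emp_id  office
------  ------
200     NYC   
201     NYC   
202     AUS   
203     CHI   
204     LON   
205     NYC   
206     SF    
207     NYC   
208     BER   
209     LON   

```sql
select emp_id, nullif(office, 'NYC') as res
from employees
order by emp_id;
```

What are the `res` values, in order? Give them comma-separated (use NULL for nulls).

emp_id=200: office=NYC vs NYC: equal → NULL
emp_id=201: office=NYC vs NYC: equal → NULL
emp_id=202: office=AUS vs NYC: differ → AUS
emp_id=203: office=CHI vs NYC: differ → CHI
emp_id=204: office=LON vs NYC: differ → LON
emp_id=205: office=NYC vs NYC: equal → NULL
emp_id=206: office=SF vs NYC: differ → SF
emp_id=207: office=NYC vs NYC: equal → NULL
emp_id=208: office=BER vs NYC: differ → BER
emp_id=209: office=LON vs NYC: differ → LON

NULL, NULL, AUS, CHI, LON, NULL, SF, NULL, BER, LON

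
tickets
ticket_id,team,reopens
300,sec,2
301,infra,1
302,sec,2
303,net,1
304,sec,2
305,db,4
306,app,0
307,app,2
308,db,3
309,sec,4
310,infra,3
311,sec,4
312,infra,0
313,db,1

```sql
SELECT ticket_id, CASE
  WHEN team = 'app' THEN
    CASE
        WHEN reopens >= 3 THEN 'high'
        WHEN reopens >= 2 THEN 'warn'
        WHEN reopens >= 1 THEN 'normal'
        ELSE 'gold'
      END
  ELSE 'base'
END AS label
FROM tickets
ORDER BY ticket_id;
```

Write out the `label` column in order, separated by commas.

base, base, base, base, base, base, gold, warn, base, base, base, base, base, base

ticket_id=300: team='sec' → outer ELSE → base
ticket_id=301: team='infra' → outer ELSE → base
ticket_id=302: team='sec' → outer ELSE → base
ticket_id=303: team='net' → outer ELSE → base
ticket_id=304: team='sec' → outer ELSE → base
ticket_id=305: team='db' → outer ELSE → base
ticket_id=306: team='app' → inner[ELSE] → gold
ticket_id=307: team='app' → inner[reopens >= 2] → warn
ticket_id=308: team='db' → outer ELSE → base
ticket_id=309: team='sec' → outer ELSE → base
ticket_id=310: team='infra' → outer ELSE → base
ticket_id=311: team='sec' → outer ELSE → base
ticket_id=312: team='infra' → outer ELSE → base
ticket_id=313: team='db' → outer ELSE → base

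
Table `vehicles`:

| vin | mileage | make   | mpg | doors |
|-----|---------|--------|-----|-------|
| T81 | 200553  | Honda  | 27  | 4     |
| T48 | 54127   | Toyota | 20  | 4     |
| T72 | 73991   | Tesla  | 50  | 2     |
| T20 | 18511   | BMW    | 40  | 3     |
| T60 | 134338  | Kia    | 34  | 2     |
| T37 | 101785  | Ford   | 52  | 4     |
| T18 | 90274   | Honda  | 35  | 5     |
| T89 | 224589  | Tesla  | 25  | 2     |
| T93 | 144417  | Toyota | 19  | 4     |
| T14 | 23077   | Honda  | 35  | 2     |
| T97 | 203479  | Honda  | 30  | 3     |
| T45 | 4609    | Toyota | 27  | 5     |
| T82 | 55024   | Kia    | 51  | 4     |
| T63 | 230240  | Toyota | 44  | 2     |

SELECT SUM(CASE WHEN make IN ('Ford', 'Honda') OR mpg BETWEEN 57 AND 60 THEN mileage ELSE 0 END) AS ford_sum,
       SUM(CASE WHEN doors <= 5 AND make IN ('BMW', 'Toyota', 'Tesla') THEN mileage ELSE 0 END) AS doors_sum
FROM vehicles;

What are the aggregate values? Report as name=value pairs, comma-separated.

ford_sum=619168, doors_sum=750484

[ford_sum: make IN ('Ford', 'Honda') OR mpg BETWEEN 57 AND 60]
vin=T81: ✓ → 200553
vin=T48: ✗
vin=T72: ✗
vin=T20: ✗
vin=T60: ✗
vin=T37: ✓ → 101785
vin=T18: ✓ → 90274
vin=T89: ✗
vin=T93: ✗
vin=T14: ✓ → 23077
vin=T97: ✓ → 203479
vin=T45: ✗
vin=T82: ✗
vin=T63: ✗
ford_sum = 200553 + 101785 + 90274 + 23077 + 203479 = 619168
—
[doors_sum: doors <= 5 AND make IN ('BMW', 'Toyota', 'Tesla')]
vin=T81: ✗
vin=T48: ✓ → 54127
vin=T72: ✓ → 73991
vin=T20: ✓ → 18511
vin=T60: ✗
vin=T37: ✗
vin=T18: ✗
vin=T89: ✓ → 224589
vin=T93: ✓ → 144417
vin=T14: ✗
vin=T97: ✗
vin=T45: ✓ → 4609
vin=T82: ✗
vin=T63: ✓ → 230240
doors_sum = 54127 + 73991 + 18511 + 224589 + 144417 + 4609 + 230240 = 750484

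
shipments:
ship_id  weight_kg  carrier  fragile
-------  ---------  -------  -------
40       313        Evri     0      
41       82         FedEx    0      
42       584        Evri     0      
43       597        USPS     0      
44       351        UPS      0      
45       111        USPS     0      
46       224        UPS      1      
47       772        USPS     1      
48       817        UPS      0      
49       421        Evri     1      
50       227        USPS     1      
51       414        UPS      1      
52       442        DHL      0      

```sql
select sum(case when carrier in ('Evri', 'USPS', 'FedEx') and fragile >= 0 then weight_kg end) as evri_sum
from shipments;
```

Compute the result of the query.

3107

ship_id=40: ✓ → 313
ship_id=41: ✓ → 82
ship_id=42: ✓ → 584
ship_id=43: ✓ → 597
ship_id=44: ✗
ship_id=45: ✓ → 111
ship_id=46: ✗
ship_id=47: ✓ → 772
ship_id=48: ✗
ship_id=49: ✓ → 421
ship_id=50: ✓ → 227
ship_id=51: ✗
ship_id=52: ✗
evri_sum = 313 + 82 + 584 + 597 + 111 + 772 + 421 + 227 = 3107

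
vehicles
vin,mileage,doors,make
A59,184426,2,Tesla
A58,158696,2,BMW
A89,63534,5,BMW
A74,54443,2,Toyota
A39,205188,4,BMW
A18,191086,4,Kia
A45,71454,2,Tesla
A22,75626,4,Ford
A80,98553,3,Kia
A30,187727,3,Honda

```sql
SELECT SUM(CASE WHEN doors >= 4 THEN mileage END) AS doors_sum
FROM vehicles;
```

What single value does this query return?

535434

vin=A59: ✗
vin=A58: ✗
vin=A89: ✓ → 63534
vin=A74: ✗
vin=A39: ✓ → 205188
vin=A18: ✓ → 191086
vin=A45: ✗
vin=A22: ✓ → 75626
vin=A80: ✗
vin=A30: ✗
doors_sum = 63534 + 205188 + 191086 + 75626 = 535434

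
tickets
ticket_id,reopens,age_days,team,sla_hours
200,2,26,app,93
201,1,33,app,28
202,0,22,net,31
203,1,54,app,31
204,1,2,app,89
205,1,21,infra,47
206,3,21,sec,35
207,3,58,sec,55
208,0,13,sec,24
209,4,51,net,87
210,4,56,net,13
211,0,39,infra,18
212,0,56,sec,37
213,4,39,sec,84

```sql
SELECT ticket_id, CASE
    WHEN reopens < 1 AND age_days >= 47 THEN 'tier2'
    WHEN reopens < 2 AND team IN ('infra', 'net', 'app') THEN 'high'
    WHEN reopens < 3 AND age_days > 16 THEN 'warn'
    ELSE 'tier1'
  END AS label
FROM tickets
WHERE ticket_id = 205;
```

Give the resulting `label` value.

ticket_id = 205: reopens=1, age_days=21, team=infra, sla_hours=47.
reopens < 1 AND age_days >= 47 → false
reopens < 2 AND team IN ('infra', 'net', 'app') → true → high

high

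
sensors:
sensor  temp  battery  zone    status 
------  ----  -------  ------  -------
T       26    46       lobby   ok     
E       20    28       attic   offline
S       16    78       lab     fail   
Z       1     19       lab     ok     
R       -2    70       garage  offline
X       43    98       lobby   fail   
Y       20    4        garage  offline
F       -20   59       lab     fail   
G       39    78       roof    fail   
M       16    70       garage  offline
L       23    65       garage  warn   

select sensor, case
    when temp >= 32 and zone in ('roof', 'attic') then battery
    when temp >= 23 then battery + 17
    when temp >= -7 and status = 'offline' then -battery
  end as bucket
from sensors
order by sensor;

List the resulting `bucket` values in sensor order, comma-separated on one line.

-28, NULL, 78, 82, -70, -70, NULL, 63, 115, -4, NULL

sensor=E: temp >= -7 and status = 'offline' → -28
sensor=F: (no match → NULL) → NULL
sensor=G: temp >= 32 and zone in ('roof', 'attic') → 78
sensor=L: temp >= 23 → 82
sensor=M: temp >= -7 and status = 'offline' → -70
sensor=R: temp >= -7 and status = 'offline' → -70
sensor=S: (no match → NULL) → NULL
sensor=T: temp >= 23 → 63
sensor=X: temp >= 23 → 115
sensor=Y: temp >= -7 and status = 'offline' → -4
sensor=Z: (no match → NULL) → NULL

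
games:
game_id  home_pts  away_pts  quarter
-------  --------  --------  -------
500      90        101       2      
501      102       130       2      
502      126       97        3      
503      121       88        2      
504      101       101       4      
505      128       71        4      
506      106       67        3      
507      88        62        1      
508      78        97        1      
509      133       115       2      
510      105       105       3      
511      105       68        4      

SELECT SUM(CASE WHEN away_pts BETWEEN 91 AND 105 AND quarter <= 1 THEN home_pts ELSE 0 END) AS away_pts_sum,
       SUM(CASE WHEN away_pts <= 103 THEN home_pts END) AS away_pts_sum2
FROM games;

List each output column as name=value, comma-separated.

[away_pts_sum: away_pts BETWEEN 91 AND 105 AND quarter <= 1]
game_id=500: ✗
game_id=501: ✗
game_id=502: ✗
game_id=503: ✗
game_id=504: ✗
game_id=505: ✗
game_id=506: ✗
game_id=507: ✗
game_id=508: ✓ → 78
game_id=509: ✗
game_id=510: ✗
game_id=511: ✗
away_pts_sum = 78
—
[away_pts_sum2: away_pts <= 103]
game_id=500: ✓ → 90
game_id=501: ✗
game_id=502: ✓ → 126
game_id=503: ✓ → 121
game_id=504: ✓ → 101
game_id=505: ✓ → 128
game_id=506: ✓ → 106
game_id=507: ✓ → 88
game_id=508: ✓ → 78
game_id=509: ✗
game_id=510: ✗
game_id=511: ✓ → 105
away_pts_sum2 = 90 + 126 + 121 + 101 + 128 + 106 + 88 + 78 + 105 = 943

away_pts_sum=78, away_pts_sum2=943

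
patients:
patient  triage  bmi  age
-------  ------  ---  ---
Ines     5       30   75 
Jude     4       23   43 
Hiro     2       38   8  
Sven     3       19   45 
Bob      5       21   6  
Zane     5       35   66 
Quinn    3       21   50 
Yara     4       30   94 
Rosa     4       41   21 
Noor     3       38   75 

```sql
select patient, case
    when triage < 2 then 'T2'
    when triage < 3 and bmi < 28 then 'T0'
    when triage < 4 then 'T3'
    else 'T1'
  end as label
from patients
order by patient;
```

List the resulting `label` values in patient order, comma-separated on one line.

patient=Bob: ELSE → T1
patient=Hiro: triage < 4 → T3
patient=Ines: ELSE → T1
patient=Jude: ELSE → T1
patient=Noor: triage < 4 → T3
patient=Quinn: triage < 4 → T3
patient=Rosa: ELSE → T1
patient=Sven: triage < 4 → T3
patient=Yara: ELSE → T1
patient=Zane: ELSE → T1

T1, T3, T1, T1, T3, T3, T1, T3, T1, T1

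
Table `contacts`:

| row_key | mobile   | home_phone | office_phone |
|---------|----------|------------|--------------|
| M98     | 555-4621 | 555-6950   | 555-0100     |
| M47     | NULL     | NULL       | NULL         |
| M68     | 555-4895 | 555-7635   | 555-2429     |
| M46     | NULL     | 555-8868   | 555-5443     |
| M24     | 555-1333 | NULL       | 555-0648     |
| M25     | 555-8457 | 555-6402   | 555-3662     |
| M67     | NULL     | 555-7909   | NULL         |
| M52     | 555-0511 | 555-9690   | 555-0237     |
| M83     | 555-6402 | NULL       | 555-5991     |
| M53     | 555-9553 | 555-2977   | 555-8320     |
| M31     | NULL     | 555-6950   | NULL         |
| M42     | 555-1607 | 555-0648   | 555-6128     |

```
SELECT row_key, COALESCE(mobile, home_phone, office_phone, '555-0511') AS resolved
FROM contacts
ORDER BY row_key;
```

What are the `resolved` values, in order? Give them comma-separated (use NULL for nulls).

row_key=M24: mobile=555-1333 → 555-1333
row_key=M25: mobile=555-8457 → 555-8457
row_key=M31: mobile=NULL, home_phone=555-6950 → 555-6950
row_key=M42: mobile=555-1607 → 555-1607
row_key=M46: mobile=NULL, home_phone=555-8868 → 555-8868
row_key=M47: mobile=NULL, home_phone=NULL, office_phone=NULL, → literal 555-0511 → 555-0511
row_key=M52: mobile=555-0511 → 555-0511
row_key=M53: mobile=555-9553 → 555-9553
row_key=M67: mobile=NULL, home_phone=555-7909 → 555-7909
row_key=M68: mobile=555-4895 → 555-4895
row_key=M83: mobile=555-6402 → 555-6402
row_key=M98: mobile=555-4621 → 555-4621

555-1333, 555-8457, 555-6950, 555-1607, 555-8868, 555-0511, 555-0511, 555-9553, 555-7909, 555-4895, 555-6402, 555-4621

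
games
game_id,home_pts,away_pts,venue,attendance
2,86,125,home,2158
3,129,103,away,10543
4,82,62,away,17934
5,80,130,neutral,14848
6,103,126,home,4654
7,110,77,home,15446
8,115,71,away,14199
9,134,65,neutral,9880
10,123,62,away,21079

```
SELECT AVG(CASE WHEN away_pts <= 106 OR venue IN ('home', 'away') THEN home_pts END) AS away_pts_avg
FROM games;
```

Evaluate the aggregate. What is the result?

game_id=2: ✓ → 86
game_id=3: ✓ → 129
game_id=4: ✓ → 82
game_id=5: ✗
game_id=6: ✓ → 103
game_id=7: ✓ → 110
game_id=8: ✓ → 115
game_id=9: ✓ → 134
game_id=10: ✓ → 123
away_pts_avg = (86 + 129 + 82 + 103 + 110 + 115 + 134 + 123) / 8 = 110.25

110.25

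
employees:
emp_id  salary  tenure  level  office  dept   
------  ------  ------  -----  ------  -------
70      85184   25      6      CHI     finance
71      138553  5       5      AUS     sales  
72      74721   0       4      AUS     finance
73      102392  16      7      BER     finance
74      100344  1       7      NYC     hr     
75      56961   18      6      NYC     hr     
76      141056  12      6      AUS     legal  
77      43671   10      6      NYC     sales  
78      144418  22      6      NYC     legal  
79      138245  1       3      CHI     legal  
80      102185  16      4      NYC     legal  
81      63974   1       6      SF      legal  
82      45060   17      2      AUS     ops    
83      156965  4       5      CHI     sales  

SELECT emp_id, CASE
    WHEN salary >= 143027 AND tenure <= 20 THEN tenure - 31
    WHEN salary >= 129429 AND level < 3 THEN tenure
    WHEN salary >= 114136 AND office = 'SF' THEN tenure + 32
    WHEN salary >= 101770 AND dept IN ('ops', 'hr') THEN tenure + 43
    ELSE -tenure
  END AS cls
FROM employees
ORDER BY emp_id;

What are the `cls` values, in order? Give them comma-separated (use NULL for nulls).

-25, -5, 0, -16, -1, -18, -12, -10, -22, -1, -16, -1, -17, -27

emp_id=70: ELSE → -25
emp_id=71: ELSE → -5
emp_id=72: ELSE → 0
emp_id=73: ELSE → -16
emp_id=74: ELSE → -1
emp_id=75: ELSE → -18
emp_id=76: ELSE → -12
emp_id=77: ELSE → -10
emp_id=78: ELSE → -22
emp_id=79: ELSE → -1
emp_id=80: ELSE → -16
emp_id=81: ELSE → -1
emp_id=82: ELSE → -17
emp_id=83: salary >= 143027 AND tenure <= 20 → -27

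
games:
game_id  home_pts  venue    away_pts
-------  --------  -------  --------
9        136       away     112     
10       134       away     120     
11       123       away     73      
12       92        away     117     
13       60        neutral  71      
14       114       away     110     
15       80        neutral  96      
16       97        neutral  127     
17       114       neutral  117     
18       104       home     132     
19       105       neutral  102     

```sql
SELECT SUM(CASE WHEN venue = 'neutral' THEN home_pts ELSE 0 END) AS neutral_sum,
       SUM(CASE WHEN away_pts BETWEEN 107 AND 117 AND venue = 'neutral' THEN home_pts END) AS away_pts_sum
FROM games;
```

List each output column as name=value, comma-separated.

neutral_sum=456, away_pts_sum=114

[neutral_sum: venue = 'neutral']
game_id=9: ✗
game_id=10: ✗
game_id=11: ✗
game_id=12: ✗
game_id=13: ✓ → 60
game_id=14: ✗
game_id=15: ✓ → 80
game_id=16: ✓ → 97
game_id=17: ✓ → 114
game_id=18: ✗
game_id=19: ✓ → 105
neutral_sum = 60 + 80 + 97 + 114 + 105 = 456
—
[away_pts_sum: away_pts BETWEEN 107 AND 117 AND venue = 'neutral']
game_id=9: ✗
game_id=10: ✗
game_id=11: ✗
game_id=12: ✗
game_id=13: ✗
game_id=14: ✗
game_id=15: ✗
game_id=16: ✗
game_id=17: ✓ → 114
game_id=18: ✗
game_id=19: ✗
away_pts_sum = 114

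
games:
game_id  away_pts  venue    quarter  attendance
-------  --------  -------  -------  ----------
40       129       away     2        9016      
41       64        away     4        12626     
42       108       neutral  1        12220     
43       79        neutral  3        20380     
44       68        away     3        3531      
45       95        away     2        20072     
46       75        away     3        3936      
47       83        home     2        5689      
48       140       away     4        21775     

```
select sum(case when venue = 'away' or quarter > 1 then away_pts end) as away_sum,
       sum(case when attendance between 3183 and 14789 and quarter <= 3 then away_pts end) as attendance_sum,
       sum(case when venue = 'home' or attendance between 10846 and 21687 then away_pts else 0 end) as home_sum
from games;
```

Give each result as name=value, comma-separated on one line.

away_sum=733, attendance_sum=463, home_sum=429

[away_sum: venue = 'away' or quarter > 1]
game_id=40: ✓ → 129
game_id=41: ✓ → 64
game_id=42: ✗
game_id=43: ✓ → 79
game_id=44: ✓ → 68
game_id=45: ✓ → 95
game_id=46: ✓ → 75
game_id=47: ✓ → 83
game_id=48: ✓ → 140
away_sum = 129 + 64 + 79 + 68 + 95 + 75 + 83 + 140 = 733
—
[attendance_sum: attendance between 3183 and 14789 and quarter <= 3]
game_id=40: ✓ → 129
game_id=41: ✗
game_id=42: ✓ → 108
game_id=43: ✗
game_id=44: ✓ → 68
game_id=45: ✗
game_id=46: ✓ → 75
game_id=47: ✓ → 83
game_id=48: ✗
attendance_sum = 129 + 108 + 68 + 75 + 83 = 463
—
[home_sum: venue = 'home' or attendance between 10846 and 21687]
game_id=40: ✗
game_id=41: ✓ → 64
game_id=42: ✓ → 108
game_id=43: ✓ → 79
game_id=44: ✗
game_id=45: ✓ → 95
game_id=46: ✗
game_id=47: ✓ → 83
game_id=48: ✗
home_sum = 64 + 108 + 79 + 95 + 83 = 429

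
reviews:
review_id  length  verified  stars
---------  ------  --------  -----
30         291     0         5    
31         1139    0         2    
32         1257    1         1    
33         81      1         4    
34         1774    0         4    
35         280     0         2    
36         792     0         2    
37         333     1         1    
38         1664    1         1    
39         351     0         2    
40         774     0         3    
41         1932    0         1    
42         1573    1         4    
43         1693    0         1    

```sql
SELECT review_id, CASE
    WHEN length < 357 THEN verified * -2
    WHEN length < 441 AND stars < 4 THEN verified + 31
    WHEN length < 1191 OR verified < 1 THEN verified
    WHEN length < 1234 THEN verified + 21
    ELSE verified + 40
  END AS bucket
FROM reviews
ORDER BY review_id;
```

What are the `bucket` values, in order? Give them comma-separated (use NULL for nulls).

review_id=30: length < 357 → 0
review_id=31: length < 1191 OR verified < 1 → 0
review_id=32: ELSE → 41
review_id=33: length < 357 → -2
review_id=34: length < 1191 OR verified < 1 → 0
review_id=35: length < 357 → 0
review_id=36: length < 1191 OR verified < 1 → 0
review_id=37: length < 357 → -2
review_id=38: ELSE → 41
review_id=39: length < 357 → 0
review_id=40: length < 1191 OR verified < 1 → 0
review_id=41: length < 1191 OR verified < 1 → 0
review_id=42: ELSE → 41
review_id=43: length < 1191 OR verified < 1 → 0

0, 0, 41, -2, 0, 0, 0, -2, 41, 0, 0, 0, 41, 0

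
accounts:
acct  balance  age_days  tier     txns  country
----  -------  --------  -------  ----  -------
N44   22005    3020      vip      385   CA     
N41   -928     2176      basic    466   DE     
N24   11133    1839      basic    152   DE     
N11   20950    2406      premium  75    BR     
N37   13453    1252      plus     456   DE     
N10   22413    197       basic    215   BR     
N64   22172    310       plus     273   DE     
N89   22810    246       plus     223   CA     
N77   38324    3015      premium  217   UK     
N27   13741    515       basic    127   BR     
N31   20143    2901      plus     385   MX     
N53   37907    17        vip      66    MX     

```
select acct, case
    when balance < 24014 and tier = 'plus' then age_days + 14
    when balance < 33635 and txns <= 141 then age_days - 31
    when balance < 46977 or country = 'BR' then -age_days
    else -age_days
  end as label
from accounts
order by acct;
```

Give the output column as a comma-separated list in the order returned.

-197, 2375, -1839, 484, 2915, 1266, -2176, -3020, -17, 324, -3015, 260

acct=N10: balance < 46977 or country = 'BR' → -197
acct=N11: balance < 33635 and txns <= 141 → 2375
acct=N24: balance < 46977 or country = 'BR' → -1839
acct=N27: balance < 33635 and txns <= 141 → 484
acct=N31: balance < 24014 and tier = 'plus' → 2915
acct=N37: balance < 24014 and tier = 'plus' → 1266
acct=N41: balance < 46977 or country = 'BR' → -2176
acct=N44: balance < 46977 or country = 'BR' → -3020
acct=N53: balance < 46977 or country = 'BR' → -17
acct=N64: balance < 24014 and tier = 'plus' → 324
acct=N77: balance < 46977 or country = 'BR' → -3015
acct=N89: balance < 24014 and tier = 'plus' → 260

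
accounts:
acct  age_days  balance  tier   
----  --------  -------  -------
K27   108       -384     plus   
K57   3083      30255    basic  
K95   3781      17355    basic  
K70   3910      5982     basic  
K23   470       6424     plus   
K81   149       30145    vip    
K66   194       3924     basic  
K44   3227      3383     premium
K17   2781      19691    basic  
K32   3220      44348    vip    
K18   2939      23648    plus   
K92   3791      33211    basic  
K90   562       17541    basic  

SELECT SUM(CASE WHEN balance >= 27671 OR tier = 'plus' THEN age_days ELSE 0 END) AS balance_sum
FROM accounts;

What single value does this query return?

acct=K27: ✓ → 108
acct=K57: ✓ → 3083
acct=K95: ✗
acct=K70: ✗
acct=K23: ✓ → 470
acct=K81: ✓ → 149
acct=K66: ✗
acct=K44: ✗
acct=K17: ✗
acct=K32: ✓ → 3220
acct=K18: ✓ → 2939
acct=K92: ✓ → 3791
acct=K90: ✗
balance_sum = 108 + 3083 + 470 + 149 + 3220 + 2939 + 3791 = 13760

13760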